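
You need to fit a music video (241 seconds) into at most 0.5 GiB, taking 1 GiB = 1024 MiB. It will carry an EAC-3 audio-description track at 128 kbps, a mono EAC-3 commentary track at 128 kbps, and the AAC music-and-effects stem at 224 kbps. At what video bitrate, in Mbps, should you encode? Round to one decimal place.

Budget: 0.5 GiB = 4295.0 Mb.
Total bitrate budget: 4295.0 Mb / 241 s = 17.821 Mbps.
Audio total: 128 + 128 + 224 = 480 kbps = 0.480 Mbps.
Video: 17.821 − 0.480 = 17.341 Mbps.

17.3 Mbps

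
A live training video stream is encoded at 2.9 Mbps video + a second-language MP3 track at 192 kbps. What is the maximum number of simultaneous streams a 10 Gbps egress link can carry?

Audio: 192 kbps = 0.192 Mbps.
Per-viewer media rate: 3.092 Mbps.
10 Gbps = 10,000 Mbps; 10,000 / 3.092 = 3234.15 → 3234 viewers.

3234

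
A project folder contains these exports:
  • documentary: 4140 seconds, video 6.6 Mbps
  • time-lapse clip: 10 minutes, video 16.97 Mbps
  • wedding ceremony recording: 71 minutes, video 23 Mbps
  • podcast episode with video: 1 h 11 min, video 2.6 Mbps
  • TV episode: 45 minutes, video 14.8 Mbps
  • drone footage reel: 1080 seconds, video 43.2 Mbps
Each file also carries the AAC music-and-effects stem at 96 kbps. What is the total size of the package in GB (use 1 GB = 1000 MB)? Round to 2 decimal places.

29.35 GB

Audio: 96 kbps = 0.096 Mbps.
documentary: 6.696 Mbps × 4140 s = 27721.4 Mb
time-lapse clip: 17.066 Mbps × 600 s = 10239.6 Mb
wedding ceremony recording: 23.096 Mbps × 4260 s = 98389.0 Mb
podcast episode with video: 2.696 Mbps × 4260 s = 11485.0 Mb
TV episode: 14.896 Mbps × 2700 s = 40219.2 Mb
drone footage reel: 43.296 Mbps × 1080 s = 46759.7 Mb
Total: 234813.8 Mb = 29351.7 MB.
= 29.35 GB.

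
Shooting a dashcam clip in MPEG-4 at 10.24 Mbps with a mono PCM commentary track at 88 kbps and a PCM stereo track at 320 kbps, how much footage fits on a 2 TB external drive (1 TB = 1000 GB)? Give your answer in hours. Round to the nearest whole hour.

Audio total: 88 + 320 = 408 kbps = 0.408 Mbps.
Total bitrate: 10.24 + 0.408 = 10.648 Mbps.
Capacity: 2 TB = 16,000,000 Mb.
Recording time: 16,000,000 / 10.648 = 1,502,630 s ≈ 417 hours.

417 hours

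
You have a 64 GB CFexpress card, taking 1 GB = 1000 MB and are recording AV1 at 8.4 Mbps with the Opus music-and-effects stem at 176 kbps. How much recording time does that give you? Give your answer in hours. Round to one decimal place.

16.6 hours

Audio: 176 kbps = 0.176 Mbps.
Total bitrate: 8.4 + 0.176 = 8.576 Mbps.
Capacity: 64 GB = 512,000 Mb.
Recording time: 512,000 / 8.576 = 59,701 s ≈ 16.6 hours.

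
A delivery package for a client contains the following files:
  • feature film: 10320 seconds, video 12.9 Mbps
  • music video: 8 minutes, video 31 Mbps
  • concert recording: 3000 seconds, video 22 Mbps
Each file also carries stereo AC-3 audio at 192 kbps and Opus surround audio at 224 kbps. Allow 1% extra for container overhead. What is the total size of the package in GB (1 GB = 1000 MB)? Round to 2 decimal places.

27.74 GB

Audio total: 192 + 224 = 416 kbps = 0.416 Mbps.
feature film: 13.316 Mbps × 10320 s × 1.01 = 138795.3 Mb
music video: 31.416 Mbps × 480 s × 1.01 = 15230.5 Mb
concert recording: 22.416 Mbps × 3000 s × 1.01 = 67920.5 Mb
Total: 221946.3 Mb = 27743.3 MB.
= 27.74 GB.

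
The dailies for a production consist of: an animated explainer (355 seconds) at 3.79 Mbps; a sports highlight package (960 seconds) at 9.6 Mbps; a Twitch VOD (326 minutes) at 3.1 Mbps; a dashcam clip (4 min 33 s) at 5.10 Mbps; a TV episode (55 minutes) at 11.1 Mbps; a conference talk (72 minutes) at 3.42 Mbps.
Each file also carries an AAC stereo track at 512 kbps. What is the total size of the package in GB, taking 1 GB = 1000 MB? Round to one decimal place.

Audio: 512 kbps = 0.512 Mbps.
animated explainer: 4.302 Mbps × 355 s = 1527.2 Mb
sports highlight package: 10.112 Mbps × 960 s = 9707.5 Mb
Twitch VOD: 3.612 Mbps × 19560 s = 70650.7 Mb
dashcam clip: 5.612 Mbps × 273 s = 1532.1 Mb
TV episode: 11.612 Mbps × 3300 s = 38319.6 Mb
conference talk: 3.932 Mbps × 4320 s = 16986.2 Mb
Total: 138723.4 Mb = 17340.4 MB.
= 17.34 GB.

17.3 GB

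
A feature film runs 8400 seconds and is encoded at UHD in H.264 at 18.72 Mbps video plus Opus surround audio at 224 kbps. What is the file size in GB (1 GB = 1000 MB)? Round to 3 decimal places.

19.891 GB

Audio: 224 kbps = 0.224 Mbps.
Total bitrate: 18.72 + 0.224 = 18.944 Mbps.
Stream data: 18.944 Mbps × 8400 s = 159129.6 Mb.
159,130 Mb ÷ 8 = 19,891 MB → 19.89 GB.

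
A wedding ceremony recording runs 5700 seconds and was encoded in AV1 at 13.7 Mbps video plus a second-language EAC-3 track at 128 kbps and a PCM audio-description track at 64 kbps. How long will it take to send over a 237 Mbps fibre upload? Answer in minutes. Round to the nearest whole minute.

Audio total: 128 + 64 = 192 kbps = 0.192 Mbps.
Total bitrate: 13.892 Mbps.
File: 13.892 Mbps × 5700 s = 79184.4 Mb.
At 237 Mbps: 79184.4 / 237 = 334.1 s ≈ 5.57 minutes.

6 minutes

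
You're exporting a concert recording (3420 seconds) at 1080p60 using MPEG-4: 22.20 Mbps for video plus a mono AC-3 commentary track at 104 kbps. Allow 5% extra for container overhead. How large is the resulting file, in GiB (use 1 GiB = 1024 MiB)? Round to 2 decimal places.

9.32 GiB

Audio: 104 kbps = 0.104 Mbps.
Total bitrate: 22.20 + 0.104 = 22.304 Mbps.
Stream data: 22.304 Mbps × 3420 s = 76279.7 Mb.
With 5% container overhead: ×1.05.
80,094 Mb = 10,011,708,000 bytes ÷ 1,073,741,824 = 9.324 GiB.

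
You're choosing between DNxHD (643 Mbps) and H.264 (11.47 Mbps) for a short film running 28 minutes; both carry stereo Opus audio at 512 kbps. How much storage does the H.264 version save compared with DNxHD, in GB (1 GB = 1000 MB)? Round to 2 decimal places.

132.62 GB

28 min = 1680 s
Audio: 512 kbps = 0.512 Mbps.
DNxHD: 643.512 Mbps × 1680 s = 1081100.2 Mb = 135.138 GB.
H.264: 11.982 Mbps × 1680 s = 20129.8 Mb = 2.516 GB.
Saving: 135.138 − 2.516 = 132.621 GB.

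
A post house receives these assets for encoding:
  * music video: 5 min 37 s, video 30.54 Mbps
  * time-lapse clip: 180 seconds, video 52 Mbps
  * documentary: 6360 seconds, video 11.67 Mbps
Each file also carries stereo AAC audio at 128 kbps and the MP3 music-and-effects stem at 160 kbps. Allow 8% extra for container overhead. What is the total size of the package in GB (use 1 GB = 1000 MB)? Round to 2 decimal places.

12.94 GB

Audio total: 128 + 160 = 288 kbps = 0.288 Mbps.
music video: 30.828 Mbps × 337 s × 1.08 = 11220.2 Mb
time-lapse clip: 52.288 Mbps × 180 s × 1.08 = 10164.8 Mb
documentary: 11.958 Mbps × 6360 s × 1.08 = 82137.1 Mb
Total: 103522.1 Mb = 12940.3 MB.
= 12.94 GB.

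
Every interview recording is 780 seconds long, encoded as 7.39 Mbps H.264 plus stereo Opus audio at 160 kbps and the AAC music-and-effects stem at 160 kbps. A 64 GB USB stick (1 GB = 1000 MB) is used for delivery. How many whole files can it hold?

Audio total: 160 + 160 = 320 kbps = 0.320 Mbps.
Total bitrate: 7.710 Mbps.
Per item: 7.710 Mbps × 780 s = 6,014 Mb = 751.7 MB.
Capacity: 64 GB = 512,000 Mb; 85.14 items → 85 complete.

85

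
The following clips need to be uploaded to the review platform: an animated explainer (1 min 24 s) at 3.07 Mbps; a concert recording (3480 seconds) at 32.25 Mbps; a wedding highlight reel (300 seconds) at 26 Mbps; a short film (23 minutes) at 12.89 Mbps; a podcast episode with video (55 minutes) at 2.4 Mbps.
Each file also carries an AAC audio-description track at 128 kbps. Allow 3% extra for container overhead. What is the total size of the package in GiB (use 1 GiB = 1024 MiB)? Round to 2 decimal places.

17.64 GiB

Audio: 128 kbps = 0.128 Mbps.
animated explainer: 3.198 Mbps × 84 s × 1.03 = 276.7 Mb
concert recording: 32.378 Mbps × 3480 s × 1.03 = 116055.7 Mb
wedding highlight reel: 26.128 Mbps × 300 s × 1.03 = 8073.6 Mb
short film: 13.018 Mbps × 1380 s × 1.03 = 18503.8 Mb
podcast episode with video: 2.528 Mbps × 3300 s × 1.03 = 8592.7 Mb
Total: 151502.4 Mb = 18937.8 MB.
= 17.64 GiB.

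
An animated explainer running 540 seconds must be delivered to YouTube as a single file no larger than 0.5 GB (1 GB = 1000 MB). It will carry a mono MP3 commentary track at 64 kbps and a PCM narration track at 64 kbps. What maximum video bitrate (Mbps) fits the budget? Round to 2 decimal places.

Budget: 0.5 GB = 4000.0 Mb.
Total bitrate budget: 4000.0 Mb / 540 s = 7.407 Mbps.
Audio total: 64 + 64 = 128 kbps = 0.128 Mbps.
Video: 7.407 − 0.128 = 7.279 Mbps.

7.28 Mbps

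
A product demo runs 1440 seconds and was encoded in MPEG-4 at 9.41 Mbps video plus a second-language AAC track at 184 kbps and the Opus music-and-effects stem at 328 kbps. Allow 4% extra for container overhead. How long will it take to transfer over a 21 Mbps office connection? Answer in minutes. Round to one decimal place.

11.8 minutes

Audio total: 184 + 328 = 512 kbps = 0.512 Mbps.
Total bitrate: 9.922 Mbps.
File: 9.922 Mbps × 1440 s = 14287.7 Mb.
With 4% container overhead: ×1.04. → 14859.2 Mb.
At 21 Mbps: 14859.2 / 21 = 707.6 s ≈ 11.8 minutes.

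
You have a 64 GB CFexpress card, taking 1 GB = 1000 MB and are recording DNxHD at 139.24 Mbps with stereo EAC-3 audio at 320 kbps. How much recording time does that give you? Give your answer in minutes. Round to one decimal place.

Audio: 320 kbps = 0.320 Mbps.
Total bitrate: 139.24 + 0.320 = 139.560 Mbps.
Capacity: 64 GB = 512,000 Mb.
Recording time: 512,000 / 139.560 = 3,669 s ≈ 61.1 minutes.

61.1 minutes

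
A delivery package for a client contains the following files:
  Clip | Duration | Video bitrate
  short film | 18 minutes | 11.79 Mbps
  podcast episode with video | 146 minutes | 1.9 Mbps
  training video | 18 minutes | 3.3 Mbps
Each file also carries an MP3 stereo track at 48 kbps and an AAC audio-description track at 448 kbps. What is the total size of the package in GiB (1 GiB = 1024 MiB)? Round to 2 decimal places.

4.47 GiB

Audio total: 48 + 448 = 496 kbps = 0.496 Mbps.
short film: 12.286 Mbps × 1080 s = 13268.9 Mb
podcast episode with video: 2.396 Mbps × 8760 s = 20989.0 Mb
training video: 3.796 Mbps × 1080 s = 4099.7 Mb
Total: 38357.5 Mb = 4794.7 MB.
= 4.465 GiB.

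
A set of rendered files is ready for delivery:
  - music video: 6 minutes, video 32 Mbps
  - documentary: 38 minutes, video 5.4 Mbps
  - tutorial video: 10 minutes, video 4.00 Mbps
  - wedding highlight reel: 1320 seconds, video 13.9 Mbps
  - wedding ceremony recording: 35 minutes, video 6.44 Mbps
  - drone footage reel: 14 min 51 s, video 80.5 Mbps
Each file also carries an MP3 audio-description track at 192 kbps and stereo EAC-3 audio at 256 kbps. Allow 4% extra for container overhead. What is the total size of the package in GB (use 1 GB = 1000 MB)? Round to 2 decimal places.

17.32 GB

Audio total: 192 + 256 = 448 kbps = 0.448 Mbps.
music video: 32.448 Mbps × 360 s × 1.04 = 12148.5 Mb
documentary: 5.848 Mbps × 2280 s × 1.04 = 13866.8 Mb
tutorial video: 4.448 Mbps × 600 s × 1.04 = 2775.6 Mb
wedding highlight reel: 14.348 Mbps × 1320 s × 1.04 = 19696.9 Mb
wedding ceremony recording: 6.888 Mbps × 2100 s × 1.04 = 15043.4 Mb
drone footage reel: 80.948 Mbps × 891 s × 1.04 = 75009.7 Mb
Total: 138540.8 Mb = 17317.6 MB.
= 17.32 GB.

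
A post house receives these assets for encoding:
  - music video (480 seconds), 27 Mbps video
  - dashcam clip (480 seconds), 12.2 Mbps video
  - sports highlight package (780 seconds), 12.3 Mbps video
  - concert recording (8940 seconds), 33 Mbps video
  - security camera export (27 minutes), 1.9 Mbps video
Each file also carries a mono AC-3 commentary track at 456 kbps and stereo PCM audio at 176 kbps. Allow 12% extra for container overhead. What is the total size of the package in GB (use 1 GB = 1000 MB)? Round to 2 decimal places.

Audio total: 456 + 176 = 632 kbps = 0.632 Mbps.
music video: 27.632 Mbps × 480 s × 1.12 = 14855.0 Mb
dashcam clip: 12.832 Mbps × 480 s × 1.12 = 6898.5 Mb
sports highlight package: 12.932 Mbps × 780 s × 1.12 = 11297.4 Mb
concert recording: 33.632 Mbps × 8940 s × 1.12 = 336750.5 Mb
security camera export: 2.532 Mbps × 1620 s × 1.12 = 4594.1 Mb
Total: 374395.4 Mb = 46799.4 MB.
= 46.80 GB.

46.80 GB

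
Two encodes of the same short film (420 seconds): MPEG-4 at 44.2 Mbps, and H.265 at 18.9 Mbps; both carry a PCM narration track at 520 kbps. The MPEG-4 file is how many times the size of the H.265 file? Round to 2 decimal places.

2.30

Audio: 520 kbps = 0.520 Mbps.
MPEG-4: 44.720 Mbps × 420 s = 18782.4 Mb = 2.348 GB.
H.265: 19.420 Mbps × 420 s = 8156.4 Mb = 1.020 GB.
Ratio: 2.348 / 1.020 = 2.303.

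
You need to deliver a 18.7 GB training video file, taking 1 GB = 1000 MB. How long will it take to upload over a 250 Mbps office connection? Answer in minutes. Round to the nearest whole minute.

File: 18.7 GB = 149600.0 Mb.
At 250 Mbps: 149600.0 / 250 = 598.4 s ≈ 9.97 minutes.

10 minutes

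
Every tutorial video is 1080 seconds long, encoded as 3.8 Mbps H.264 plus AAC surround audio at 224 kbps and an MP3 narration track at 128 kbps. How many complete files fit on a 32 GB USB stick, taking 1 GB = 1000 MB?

Audio total: 224 + 128 = 352 kbps = 0.352 Mbps.
Total bitrate: 4.152 Mbps.
Per item: 4.152 Mbps × 1080 s = 4,484 Mb = 560.5 MB.
Capacity: 32 GB = 256,000 Mb; 57.09 items → 57 complete.

57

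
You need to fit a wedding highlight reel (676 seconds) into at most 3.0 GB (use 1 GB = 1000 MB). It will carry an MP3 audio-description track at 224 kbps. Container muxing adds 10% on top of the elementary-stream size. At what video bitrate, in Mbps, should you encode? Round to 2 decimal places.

32.05 Mbps

Budget: 3.0 GB = 24000.0 Mb.
Stream payload after overhead: 24000.0 / 1.10 = 21818.2 Mb.
Total bitrate budget: 21818.2 Mb / 676 s = 32.275 Mbps.
Audio: 224 kbps = 0.224 Mbps.
Video: 32.275 − 0.224 = 32.051 Mbps.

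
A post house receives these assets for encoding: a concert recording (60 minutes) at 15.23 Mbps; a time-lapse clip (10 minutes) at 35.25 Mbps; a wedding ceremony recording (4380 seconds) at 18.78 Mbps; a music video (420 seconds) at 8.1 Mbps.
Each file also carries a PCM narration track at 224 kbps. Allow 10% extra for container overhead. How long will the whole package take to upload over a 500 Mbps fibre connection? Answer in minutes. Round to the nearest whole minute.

6 minutes

Audio: 224 kbps = 0.224 Mbps.
concert recording: 15.454 Mbps × 3600 s × 1.10 = 61197.8 Mb
time-lapse clip: 35.474 Mbps × 600 s × 1.10 = 23412.8 Mb
wedding ceremony recording: 19.004 Mbps × 4380 s × 1.10 = 91561.3 Mb
music video: 8.324 Mbps × 420 s × 1.10 = 3845.7 Mb
Total: 180017.6 Mb = 22502.2 MB.
At 500 Mbps: 180017.6 / 500 = 360 s ≈ 6 minutes.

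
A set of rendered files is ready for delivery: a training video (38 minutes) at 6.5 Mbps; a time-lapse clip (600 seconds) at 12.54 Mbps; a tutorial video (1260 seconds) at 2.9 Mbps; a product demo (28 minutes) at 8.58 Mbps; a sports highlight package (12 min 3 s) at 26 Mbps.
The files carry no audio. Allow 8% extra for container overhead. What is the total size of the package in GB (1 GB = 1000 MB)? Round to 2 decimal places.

training video: 6.500 Mbps × 2280 s × 1.08 = 16005.6 Mb
time-lapse clip: 12.540 Mbps × 600 s × 1.08 = 8125.9 Mb
tutorial video: 2.900 Mbps × 1260 s × 1.08 = 3946.3 Mb
product demo: 8.580 Mbps × 1680 s × 1.08 = 15567.6 Mb
sports highlight package: 26.000 Mbps × 723 s × 1.08 = 20301.8 Mb
Total: 63947.2 Mb = 7993.4 MB.
= 7.993 GB.

7.99 GB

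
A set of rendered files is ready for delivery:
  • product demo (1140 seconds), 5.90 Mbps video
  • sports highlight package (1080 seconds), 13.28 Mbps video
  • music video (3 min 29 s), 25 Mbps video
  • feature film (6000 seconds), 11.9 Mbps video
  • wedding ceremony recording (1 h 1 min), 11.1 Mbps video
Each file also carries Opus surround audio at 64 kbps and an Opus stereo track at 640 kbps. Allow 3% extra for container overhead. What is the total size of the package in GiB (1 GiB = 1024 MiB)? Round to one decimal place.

Audio total: 64 + 640 = 704 kbps = 0.704 Mbps.
product demo: 6.604 Mbps × 1140 s × 1.03 = 7754.4 Mb
sports highlight package: 13.984 Mbps × 1080 s × 1.03 = 15555.8 Mb
music video: 25.704 Mbps × 209 s × 1.03 = 5533.3 Mb
feature film: 12.604 Mbps × 6000 s × 1.03 = 77892.7 Mb
wedding ceremony recording: 11.804 Mbps × 3660 s × 1.03 = 44498.7 Mb
Total: 151235.0 Mb = 18904.4 MB.
= 17.61 GiB.

17.6 GiB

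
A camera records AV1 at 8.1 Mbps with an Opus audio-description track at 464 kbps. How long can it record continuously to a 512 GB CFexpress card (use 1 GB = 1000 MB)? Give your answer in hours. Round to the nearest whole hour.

Audio: 464 kbps = 0.464 Mbps.
Total bitrate: 8.1 + 0.464 = 8.564 Mbps.
Capacity: 512 GB = 4,096,000 Mb.
Recording time: 4,096,000 / 8.564 = 478,281 s ≈ 133 hours.

133 hours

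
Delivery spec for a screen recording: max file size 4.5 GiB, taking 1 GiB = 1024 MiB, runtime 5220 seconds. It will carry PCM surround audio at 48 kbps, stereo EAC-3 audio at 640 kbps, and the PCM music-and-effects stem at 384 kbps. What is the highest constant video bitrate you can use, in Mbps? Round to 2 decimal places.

6.33 Mbps

Budget: 4.5 GiB = 38654.7 Mb.
Total bitrate budget: 38654.7 Mb / 5220 s = 7.405 Mbps.
Audio total: 48 + 640 + 384 = 1072 kbps = 1.072 Mbps.
Video: 7.405 − 1.072 = 6.333 Mbps.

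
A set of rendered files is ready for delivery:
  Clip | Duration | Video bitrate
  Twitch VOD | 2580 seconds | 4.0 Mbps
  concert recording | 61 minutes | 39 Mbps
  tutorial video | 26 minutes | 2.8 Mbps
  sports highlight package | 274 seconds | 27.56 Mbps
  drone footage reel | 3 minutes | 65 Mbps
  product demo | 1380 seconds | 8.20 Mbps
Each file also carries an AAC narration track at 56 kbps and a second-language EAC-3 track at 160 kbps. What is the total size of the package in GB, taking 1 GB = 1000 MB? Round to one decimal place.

Audio total: 56 + 160 = 216 kbps = 0.216 Mbps.
Twitch VOD: 4.216 Mbps × 2580 s = 10877.3 Mb
concert recording: 39.216 Mbps × 3660 s = 143530.6 Mb
tutorial video: 3.016 Mbps × 1560 s = 4705.0 Mb
sports highlight package: 27.776 Mbps × 274 s = 7610.6 Mb
drone footage reel: 65.216 Mbps × 180 s = 11738.9 Mb
product demo: 8.416 Mbps × 1380 s = 11614.1 Mb
Total: 190076.4 Mb = 23759.5 MB.
= 23.76 GB.

23.8 GB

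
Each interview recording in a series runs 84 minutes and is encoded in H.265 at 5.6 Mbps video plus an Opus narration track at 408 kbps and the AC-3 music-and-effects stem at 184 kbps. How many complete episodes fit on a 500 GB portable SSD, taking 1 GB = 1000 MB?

128

84 min = 5040 s
Audio total: 408 + 184 = 592 kbps = 0.592 Mbps.
Total bitrate: 6.192 Mbps.
Per item: 6.192 Mbps × 5040 s = 31,208 Mb = 3,901 MB.
Capacity: 500 GB = 4,000,000 Mb; 128.17 items → 128 complete.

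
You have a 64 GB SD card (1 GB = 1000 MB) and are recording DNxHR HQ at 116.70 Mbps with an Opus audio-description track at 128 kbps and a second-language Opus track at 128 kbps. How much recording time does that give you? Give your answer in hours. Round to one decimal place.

1.2 hours

Audio total: 128 + 128 = 256 kbps = 0.256 Mbps.
Total bitrate: 116.70 + 0.256 = 116.956 Mbps.
Capacity: 64 GB = 512,000 Mb.
Recording time: 512,000 / 116.956 = 4,378 s ≈ 1.22 hours.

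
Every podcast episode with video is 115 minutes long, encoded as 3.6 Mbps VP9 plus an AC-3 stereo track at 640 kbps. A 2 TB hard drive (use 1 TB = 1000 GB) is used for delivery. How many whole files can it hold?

546

115 min = 6900 s
Audio: 640 kbps = 0.640 Mbps.
Total bitrate: 4.240 Mbps.
Per item: 4.240 Mbps × 6900 s = 29,256 Mb = 3,657 MB.
Capacity: 2 TB = 16,000,000 Mb; 546.90 items → 546 complete.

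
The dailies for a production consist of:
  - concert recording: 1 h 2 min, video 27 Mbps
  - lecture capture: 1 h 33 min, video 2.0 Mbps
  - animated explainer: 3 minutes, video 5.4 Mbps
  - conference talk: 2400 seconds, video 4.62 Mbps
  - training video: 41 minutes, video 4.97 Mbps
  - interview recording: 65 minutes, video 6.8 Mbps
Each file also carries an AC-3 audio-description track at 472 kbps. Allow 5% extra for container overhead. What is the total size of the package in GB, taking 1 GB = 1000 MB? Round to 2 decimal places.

Audio: 472 kbps = 0.472 Mbps.
concert recording: 27.472 Mbps × 3720 s × 1.05 = 107305.6 Mb
lecture capture: 2.472 Mbps × 5580 s × 1.05 = 14483.4 Mb
animated explainer: 5.872 Mbps × 180 s × 1.05 = 1109.8 Mb
conference talk: 5.092 Mbps × 2400 s × 1.05 = 12831.8 Mb
training video: 5.442 Mbps × 2460 s × 1.05 = 14056.7 Mb
interview recording: 7.272 Mbps × 3900 s × 1.05 = 29778.8 Mb
Total: 179566.3 Mb = 22445.8 MB.
= 22.45 GB.

22.45 GB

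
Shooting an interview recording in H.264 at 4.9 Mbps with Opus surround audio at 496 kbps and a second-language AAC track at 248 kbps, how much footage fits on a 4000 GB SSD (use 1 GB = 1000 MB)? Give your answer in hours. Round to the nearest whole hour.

1575 hours

Audio total: 496 + 248 = 744 kbps = 0.744 Mbps.
Total bitrate: 4.9 + 0.744 = 5.644 Mbps.
Capacity: 4000 GB = 32,000,000 Mb.
Recording time: 32,000,000 / 5.644 = 5,669,738 s ≈ 1,575 hours.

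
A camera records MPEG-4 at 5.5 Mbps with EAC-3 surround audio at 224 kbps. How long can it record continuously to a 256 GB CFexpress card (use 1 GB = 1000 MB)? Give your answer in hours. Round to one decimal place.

99.4 hours

Audio: 224 kbps = 0.224 Mbps.
Total bitrate: 5.5 + 0.224 = 5.724 Mbps.
Capacity: 256 GB = 2,048,000 Mb.
Recording time: 2,048,000 / 5.724 = 357,792 s ≈ 99.4 hours.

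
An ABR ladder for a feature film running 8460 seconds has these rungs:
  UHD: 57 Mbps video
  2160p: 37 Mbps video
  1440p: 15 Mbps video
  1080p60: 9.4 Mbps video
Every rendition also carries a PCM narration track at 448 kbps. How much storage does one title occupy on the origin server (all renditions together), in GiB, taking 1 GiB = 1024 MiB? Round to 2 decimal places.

118.37 GiB

Audio: 448 kbps = 0.448 Mbps.
Sum of rendition bitrates: (57+0.448) + (37+0.448) + (15+0.448) + (9.4+0.448) = 120.192 Mbps.
× 8460 s = 1,016,824 Mb = 127,103 MB = 118.4 GiB.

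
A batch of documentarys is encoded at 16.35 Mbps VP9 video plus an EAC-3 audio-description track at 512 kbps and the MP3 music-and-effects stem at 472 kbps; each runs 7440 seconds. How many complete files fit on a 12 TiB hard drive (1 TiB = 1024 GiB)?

Audio total: 512 + 472 = 984 kbps = 0.984 Mbps.
Total bitrate: 17.334 Mbps.
Per item: 17.334 Mbps × 7440 s = 128,965 Mb = 16,121 MB.
Capacity: 12 TiB = 105,553,116 Mb; 818.46 items → 818 complete.

818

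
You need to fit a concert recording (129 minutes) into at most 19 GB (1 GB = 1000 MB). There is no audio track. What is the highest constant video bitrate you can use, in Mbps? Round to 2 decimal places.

19.64 Mbps

Budget: 19 GB = 152000.0 Mb.
129 min = 7740 s
Total bitrate budget: 152000.0 Mb / 7740 s = 19.638 Mbps.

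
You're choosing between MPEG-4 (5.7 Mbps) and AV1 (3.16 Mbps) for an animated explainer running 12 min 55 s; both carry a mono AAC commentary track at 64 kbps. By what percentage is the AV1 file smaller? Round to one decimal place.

44.1%

12 min 55 s = 775 s
Audio: 64 kbps = 0.064 Mbps.
MPEG-4: 5.764 Mbps × 775 s = 4467.1 Mb = 0.558 GB.
AV1: 3.224 Mbps × 775 s = 2498.6 Mb = 0.312 GB.
Reduction: (1 − 0.312/0.558) × 100 = 44.07%.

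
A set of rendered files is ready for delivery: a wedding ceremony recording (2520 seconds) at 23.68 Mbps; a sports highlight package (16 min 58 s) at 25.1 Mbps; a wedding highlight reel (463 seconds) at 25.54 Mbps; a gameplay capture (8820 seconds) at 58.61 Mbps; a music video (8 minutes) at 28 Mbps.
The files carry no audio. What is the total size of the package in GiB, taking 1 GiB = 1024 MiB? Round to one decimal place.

wedding ceremony recording: 23.680 Mbps × 2520 s = 59673.6 Mb
sports highlight package: 25.100 Mbps × 1018 s = 25551.8 Mb
wedding highlight reel: 25.540 Mbps × 463 s = 11825.0 Mb
gameplay capture: 58.610 Mbps × 8820 s = 516940.2 Mb
music video: 28.000 Mbps × 480 s = 13440.0 Mb
Total: 627430.6 Mb = 78428.8 MB.
= 73.04 GiB.

73.0 GiB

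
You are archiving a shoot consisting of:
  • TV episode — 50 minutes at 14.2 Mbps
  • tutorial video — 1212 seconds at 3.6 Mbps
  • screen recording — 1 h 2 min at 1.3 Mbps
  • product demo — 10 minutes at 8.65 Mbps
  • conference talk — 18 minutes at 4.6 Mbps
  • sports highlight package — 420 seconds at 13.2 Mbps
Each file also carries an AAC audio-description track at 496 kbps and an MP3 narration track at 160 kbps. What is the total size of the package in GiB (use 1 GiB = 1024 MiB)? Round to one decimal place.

Audio total: 496 + 160 = 656 kbps = 0.656 Mbps.
TV episode: 14.856 Mbps × 3000 s = 44568.0 Mb
tutorial video: 4.256 Mbps × 1212 s = 5158.3 Mb
screen recording: 1.956 Mbps × 3720 s = 7276.3 Mb
product demo: 9.306 Mbps × 600 s = 5583.6 Mb
conference talk: 5.256 Mbps × 1080 s = 5676.5 Mb
sports highlight package: 13.856 Mbps × 420 s = 5819.5 Mb
Total: 74082.2 Mb = 9260.3 MB.
= 8.624 GiB.

8.6 GiB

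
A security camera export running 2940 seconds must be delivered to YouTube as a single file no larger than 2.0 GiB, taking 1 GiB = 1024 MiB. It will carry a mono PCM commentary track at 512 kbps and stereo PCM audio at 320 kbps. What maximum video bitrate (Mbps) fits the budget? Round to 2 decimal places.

Budget: 2.0 GiB = 17179.9 Mb.
Total bitrate budget: 17179.9 Mb / 2940 s = 5.843 Mbps.
Audio total: 512 + 320 = 832 kbps = 0.832 Mbps.
Video: 5.843 − 0.832 = 5.011 Mbps.

5.01 Mbps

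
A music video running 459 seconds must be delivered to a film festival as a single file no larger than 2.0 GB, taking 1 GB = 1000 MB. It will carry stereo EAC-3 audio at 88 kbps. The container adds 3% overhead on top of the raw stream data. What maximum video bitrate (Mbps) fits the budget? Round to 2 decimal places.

Budget: 2.0 GB = 16000.0 Mb.
Stream payload after overhead: 16000.0 / 1.03 = 15534.0 Mb.
Total bitrate budget: 15534.0 Mb / 459 s = 33.843 Mbps.
Audio: 88 kbps = 0.088 Mbps.
Video: 33.843 − 0.088 = 33.755 Mbps.

33.76 Mbps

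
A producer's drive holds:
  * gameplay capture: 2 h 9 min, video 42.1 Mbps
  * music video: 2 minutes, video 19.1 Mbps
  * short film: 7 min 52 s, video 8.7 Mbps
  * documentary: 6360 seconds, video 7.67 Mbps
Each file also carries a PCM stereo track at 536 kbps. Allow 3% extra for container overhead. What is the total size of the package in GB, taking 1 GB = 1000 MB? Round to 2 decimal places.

50.07 GB

Audio: 536 kbps = 0.536 Mbps.
gameplay capture: 42.636 Mbps × 7740 s × 1.03 = 339902.7 Mb
music video: 19.636 Mbps × 120 s × 1.03 = 2427.0 Mb
short film: 9.236 Mbps × 472 s × 1.03 = 4490.2 Mb
documentary: 8.206 Mbps × 6360 s × 1.03 = 53755.9 Mb
Total: 400575.8 Mb = 50072.0 MB.
= 50.07 GB.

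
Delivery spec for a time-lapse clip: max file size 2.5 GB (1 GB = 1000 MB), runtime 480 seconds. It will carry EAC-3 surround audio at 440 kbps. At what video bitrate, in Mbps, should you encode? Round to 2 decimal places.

Budget: 2.5 GB = 20000.0 Mb.
Total bitrate budget: 20000.0 Mb / 480 s = 41.667 Mbps.
Audio: 440 kbps = 0.440 Mbps.
Video: 41.667 − 0.440 = 41.227 Mbps.

41.23 Mbps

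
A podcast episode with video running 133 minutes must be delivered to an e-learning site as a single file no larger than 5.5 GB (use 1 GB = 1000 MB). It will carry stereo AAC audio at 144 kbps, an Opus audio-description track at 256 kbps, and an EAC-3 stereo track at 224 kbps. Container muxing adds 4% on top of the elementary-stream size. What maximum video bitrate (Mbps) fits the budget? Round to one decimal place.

4.7 Mbps

Budget: 5.5 GB = 44000.0 Mb.
Stream payload after overhead: 44000.0 / 1.04 = 42307.7 Mb.
133 min = 7980 s
Total bitrate budget: 42307.7 Mb / 7980 s = 5.302 Mbps.
Audio total: 144 + 256 + 224 = 624 kbps = 0.624 Mbps.
Video: 5.302 − 0.624 = 4.678 Mbps.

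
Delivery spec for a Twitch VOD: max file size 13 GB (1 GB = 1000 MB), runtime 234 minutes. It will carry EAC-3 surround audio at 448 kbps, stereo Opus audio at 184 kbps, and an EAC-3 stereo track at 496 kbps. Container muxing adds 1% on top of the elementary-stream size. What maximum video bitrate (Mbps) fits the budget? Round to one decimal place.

6.2 Mbps

Budget: 13 GB = 104000.0 Mb.
Stream payload after overhead: 104000.0 / 1.01 = 102970.3 Mb.
234 min = 14040 s
Total bitrate budget: 102970.3 Mb / 14040 s = 7.334 Mbps.
Audio total: 448 + 184 + 496 = 1128 kbps = 1.128 Mbps.
Video: 7.334 − 1.128 = 6.206 Mbps.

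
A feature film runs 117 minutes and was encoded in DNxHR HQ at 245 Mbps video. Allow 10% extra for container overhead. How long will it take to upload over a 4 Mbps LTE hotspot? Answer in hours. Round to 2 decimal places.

131.38 hours

117 min = 7020 s
File: 245.000 Mbps × 7020 s = 1719900.0 Mb.
With 10% container overhead: ×1.10. → 1891890.0 Mb.
At 4 Mbps: 1891890.0 / 4 = 472972.5 s ≈ 131 hours.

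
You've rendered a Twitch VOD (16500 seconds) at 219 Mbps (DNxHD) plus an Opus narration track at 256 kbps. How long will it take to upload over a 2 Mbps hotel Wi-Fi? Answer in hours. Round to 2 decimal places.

502.46 hours

Audio: 256 kbps = 0.256 Mbps.
Total bitrate: 219.256 Mbps.
File: 219.256 Mbps × 16500 s = 3617724.0 Mb.
At 2 Mbps: 3617724.0 / 2 = 1808862.0 s ≈ 502 hours.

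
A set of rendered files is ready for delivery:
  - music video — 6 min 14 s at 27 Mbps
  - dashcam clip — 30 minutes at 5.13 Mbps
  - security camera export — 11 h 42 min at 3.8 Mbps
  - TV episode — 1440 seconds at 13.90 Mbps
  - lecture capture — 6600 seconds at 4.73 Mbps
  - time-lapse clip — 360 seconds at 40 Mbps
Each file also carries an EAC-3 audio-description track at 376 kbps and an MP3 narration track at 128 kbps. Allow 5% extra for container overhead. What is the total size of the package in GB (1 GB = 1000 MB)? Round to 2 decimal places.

35.64 GB

Audio total: 376 + 128 = 504 kbps = 0.504 Mbps.
music video: 27.504 Mbps × 374 s × 1.05 = 10800.8 Mb
dashcam clip: 5.634 Mbps × 1800 s × 1.05 = 10648.3 Mb
security camera export: 4.304 Mbps × 42120 s × 1.05 = 190348.7 Mb
TV episode: 14.404 Mbps × 1440 s × 1.05 = 21778.8 Mb
lecture capture: 5.234 Mbps × 6600 s × 1.05 = 36271.6 Mb
time-lapse clip: 40.504 Mbps × 360 s × 1.05 = 15310.5 Mb
Total: 285158.8 Mb = 35644.8 MB.
= 35.64 GB.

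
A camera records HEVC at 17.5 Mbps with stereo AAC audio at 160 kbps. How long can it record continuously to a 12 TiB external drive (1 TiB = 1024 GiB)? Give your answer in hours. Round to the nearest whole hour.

Audio: 160 kbps = 0.160 Mbps.
Total bitrate: 17.5 + 0.160 = 17.660 Mbps.
Capacity: 12 TiB = 105,553,116 Mb.
Recording time: 105,553,116 / 17.660 = 5,976,960 s ≈ 1,660 hours.

1660 hours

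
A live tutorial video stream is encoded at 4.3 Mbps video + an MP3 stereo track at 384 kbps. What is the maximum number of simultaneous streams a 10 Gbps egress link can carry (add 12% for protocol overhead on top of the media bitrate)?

Audio: 384 kbps = 0.384 Mbps.
Per-viewer media rate: 4.684 Mbps.
On the wire with 12% overhead: 5.246 Mbps.
10 Gbps = 10,000 Mbps; 10,000 / 5.246 = 1906.19 → 1906 viewers.

1906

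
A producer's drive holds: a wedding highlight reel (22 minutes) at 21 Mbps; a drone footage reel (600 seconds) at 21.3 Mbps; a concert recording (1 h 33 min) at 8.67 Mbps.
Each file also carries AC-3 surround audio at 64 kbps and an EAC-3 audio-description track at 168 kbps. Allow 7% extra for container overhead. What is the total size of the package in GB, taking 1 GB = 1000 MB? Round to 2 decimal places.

12.12 GB

Audio total: 64 + 168 = 232 kbps = 0.232 Mbps.
wedding highlight reel: 21.232 Mbps × 1320 s × 1.07 = 29988.1 Mb
drone footage reel: 21.532 Mbps × 600 s × 1.07 = 13823.5 Mb
concert recording: 8.902 Mbps × 5580 s × 1.07 = 53150.3 Mb
Total: 96961.9 Mb = 12120.2 MB.
= 12.12 GB.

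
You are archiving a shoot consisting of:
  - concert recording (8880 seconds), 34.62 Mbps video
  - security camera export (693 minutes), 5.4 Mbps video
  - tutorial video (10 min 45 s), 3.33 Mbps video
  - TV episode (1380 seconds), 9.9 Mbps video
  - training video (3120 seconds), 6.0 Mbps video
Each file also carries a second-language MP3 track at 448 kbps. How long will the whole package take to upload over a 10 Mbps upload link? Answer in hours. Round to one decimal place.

16.4 hours

Audio: 448 kbps = 0.448 Mbps.
concert recording: 35.068 Mbps × 8880 s = 311403.8 Mb
security camera export: 5.848 Mbps × 41580 s = 243159.8 Mb
tutorial video: 3.778 Mbps × 645 s = 2436.8 Mb
TV episode: 10.348 Mbps × 1380 s = 14280.2 Mb
training video: 6.448 Mbps × 3120 s = 20117.8 Mb
Total: 591398.5 Mb = 73924.8 MB.
At 10 Mbps: 591398.5 / 10 = 59140 s ≈ 16.4 hours.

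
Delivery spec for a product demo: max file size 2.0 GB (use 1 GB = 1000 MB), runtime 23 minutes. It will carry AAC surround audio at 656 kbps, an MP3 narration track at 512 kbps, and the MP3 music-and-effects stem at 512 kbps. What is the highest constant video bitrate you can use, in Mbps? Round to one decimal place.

Budget: 2.0 GB = 16000.0 Mb.
23 min = 1380 s
Total bitrate budget: 16000.0 Mb / 1380 s = 11.594 Mbps.
Audio total: 656 + 512 + 512 = 1680 kbps = 1.680 Mbps.
Video: 11.594 − 1.680 = 9.914 Mbps.

9.9 Mbps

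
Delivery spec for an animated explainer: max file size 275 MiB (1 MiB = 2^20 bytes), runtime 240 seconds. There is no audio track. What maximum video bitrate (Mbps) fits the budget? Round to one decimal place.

Budget: 275 MiB = 2306.9 Mb.
Total bitrate budget: 2306.9 Mb / 240 s = 9.612 Mbps.

9.6 Mbps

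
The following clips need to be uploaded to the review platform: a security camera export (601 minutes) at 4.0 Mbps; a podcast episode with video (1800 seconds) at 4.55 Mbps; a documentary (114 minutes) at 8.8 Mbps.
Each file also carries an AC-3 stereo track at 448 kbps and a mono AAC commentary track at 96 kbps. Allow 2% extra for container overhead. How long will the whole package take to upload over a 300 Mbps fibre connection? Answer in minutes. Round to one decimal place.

13.4 minutes

Audio total: 448 + 96 = 544 kbps = 0.544 Mbps.
security camera export: 4.544 Mbps × 36060 s × 1.02 = 167133.8 Mb
podcast episode with video: 5.094 Mbps × 1800 s × 1.02 = 9352.6 Mb
documentary: 9.344 Mbps × 6840 s × 1.02 = 65191.2 Mb
Total: 241677.6 Mb = 30209.7 MB.
At 300 Mbps: 241677.6 / 300 = 806 s ≈ 13.4 minutes.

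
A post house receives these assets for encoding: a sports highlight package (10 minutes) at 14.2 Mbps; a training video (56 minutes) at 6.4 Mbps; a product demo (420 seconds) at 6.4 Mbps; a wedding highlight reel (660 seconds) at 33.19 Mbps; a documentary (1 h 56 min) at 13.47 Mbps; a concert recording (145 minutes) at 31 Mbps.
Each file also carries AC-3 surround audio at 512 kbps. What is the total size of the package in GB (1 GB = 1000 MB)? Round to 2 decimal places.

Audio: 512 kbps = 0.512 Mbps.
sports highlight package: 14.712 Mbps × 600 s = 8827.2 Mb
training video: 6.912 Mbps × 3360 s = 23224.3 Mb
product demo: 6.912 Mbps × 420 s = 2903.0 Mb
wedding highlight reel: 33.702 Mbps × 660 s = 22243.3 Mb
documentary: 13.982 Mbps × 6960 s = 97314.7 Mb
concert recording: 31.512 Mbps × 8700 s = 274154.4 Mb
Total: 428667.0 Mb = 53583.4 MB.
= 53.58 GB.

53.58 GB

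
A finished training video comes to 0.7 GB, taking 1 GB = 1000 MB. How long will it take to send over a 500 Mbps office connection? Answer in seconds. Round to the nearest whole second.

11 seconds

File: 0.7 GB = 5600.0 Mb.
At 500 Mbps: 5600.0 / 500 = 11.2 s ≈ 11.2 seconds.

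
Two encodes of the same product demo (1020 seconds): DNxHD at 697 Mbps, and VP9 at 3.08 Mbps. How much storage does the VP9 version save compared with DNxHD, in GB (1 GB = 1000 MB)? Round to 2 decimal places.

88.47 GB

DNxHD: 697.000 Mbps × 1020 s = 710940.0 Mb = 88.868 GB.
VP9: 3.080 Mbps × 1020 s = 3141.6 Mb = 0.393 GB.
Saving: 88.868 − 0.393 = 88.475 GB.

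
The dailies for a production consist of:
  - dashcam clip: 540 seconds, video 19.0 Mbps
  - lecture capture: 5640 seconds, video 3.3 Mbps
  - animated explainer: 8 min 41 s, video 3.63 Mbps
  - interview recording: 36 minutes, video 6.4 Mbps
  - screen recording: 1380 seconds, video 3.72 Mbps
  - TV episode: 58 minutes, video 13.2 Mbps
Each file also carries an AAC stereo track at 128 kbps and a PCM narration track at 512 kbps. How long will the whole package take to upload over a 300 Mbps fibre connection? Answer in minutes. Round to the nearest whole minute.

Audio total: 128 + 512 = 640 kbps = 0.640 Mbps.
dashcam clip: 19.640 Mbps × 540 s = 10605.6 Mb
lecture capture: 3.940 Mbps × 5640 s = 22221.6 Mb
animated explainer: 4.270 Mbps × 521 s = 2224.7 Mb
interview recording: 7.040 Mbps × 2160 s = 15206.4 Mb
screen recording: 4.360 Mbps × 1380 s = 6016.8 Mb
TV episode: 13.840 Mbps × 3480 s = 48163.2 Mb
Total: 104438.3 Mb = 13054.8 MB.
At 300 Mbps: 104438.3 / 300 = 348 s ≈ 5.8 minutes.

6 minutes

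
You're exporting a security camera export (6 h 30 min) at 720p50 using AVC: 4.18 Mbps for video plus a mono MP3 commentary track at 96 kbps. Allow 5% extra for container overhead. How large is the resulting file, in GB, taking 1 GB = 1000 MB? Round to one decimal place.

13.1 GB

6 h 30 min = 390 min = 23400 s
Audio: 96 kbps = 0.096 Mbps.
Total bitrate: 4.18 + 0.096 = 4.276 Mbps.
Stream data: 4.276 Mbps × 23400 s = 100058.4 Mb.
With 5% container overhead: ×1.05.
105,061 Mb ÷ 8 = 13,133 MB → 13.13 GB.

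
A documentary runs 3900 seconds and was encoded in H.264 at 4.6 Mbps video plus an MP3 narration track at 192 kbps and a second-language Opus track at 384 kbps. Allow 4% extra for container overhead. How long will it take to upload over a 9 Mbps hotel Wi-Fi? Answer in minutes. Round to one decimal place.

Audio total: 192 + 384 = 576 kbps = 0.576 Mbps.
Total bitrate: 5.176 Mbps.
File: 5.176 Mbps × 3900 s = 20186.4 Mb.
With 4% container overhead: ×1.04. → 20993.9 Mb.
At 9 Mbps: 20993.9 / 9 = 2332.7 s ≈ 38.9 minutes.

38.9 minutes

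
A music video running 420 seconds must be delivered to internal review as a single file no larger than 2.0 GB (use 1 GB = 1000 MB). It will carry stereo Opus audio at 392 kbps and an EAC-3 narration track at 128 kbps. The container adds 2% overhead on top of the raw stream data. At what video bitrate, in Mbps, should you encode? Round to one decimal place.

Budget: 2.0 GB = 16000.0 Mb.
Stream payload after overhead: 16000.0 / 1.02 = 15686.3 Mb.
Total bitrate budget: 15686.3 Mb / 420 s = 37.348 Mbps.
Audio total: 392 + 128 = 520 kbps = 0.520 Mbps.
Video: 37.348 − 0.520 = 36.828 Mbps.

36.8 Mbps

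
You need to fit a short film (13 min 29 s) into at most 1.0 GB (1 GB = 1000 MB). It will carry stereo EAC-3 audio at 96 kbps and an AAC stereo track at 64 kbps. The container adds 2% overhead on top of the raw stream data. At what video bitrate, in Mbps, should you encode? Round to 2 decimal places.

Budget: 1.0 GB = 8000.0 Mb.
Stream payload after overhead: 8000.0 / 1.02 = 7843.1 Mb.
13 min 29 s = 809 s
Total bitrate budget: 7843.1 Mb / 809 s = 9.695 Mbps.
Audio total: 96 + 64 = 160 kbps = 0.160 Mbps.
Video: 9.695 − 0.160 = 9.535 Mbps.

9.53 Mbps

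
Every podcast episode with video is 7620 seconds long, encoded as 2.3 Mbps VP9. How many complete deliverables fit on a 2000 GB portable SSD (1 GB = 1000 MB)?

Per item: 2.300 Mbps × 7620 s = 17,526 Mb = 2,191 MB.
Capacity: 2000 GB = 16,000,000 Mb; 912.93 items → 912 complete.

912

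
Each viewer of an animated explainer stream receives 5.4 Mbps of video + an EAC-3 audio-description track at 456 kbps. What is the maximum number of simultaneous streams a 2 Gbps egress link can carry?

Audio: 456 kbps = 0.456 Mbps.
Per-viewer media rate: 5.856 Mbps.
2 Gbps = 2,000 Mbps; 2,000 / 5.856 = 341.53 → 341 viewers.

341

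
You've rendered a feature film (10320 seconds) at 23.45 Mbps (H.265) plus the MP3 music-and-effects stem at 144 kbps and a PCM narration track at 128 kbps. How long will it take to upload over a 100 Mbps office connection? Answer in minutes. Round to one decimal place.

40.8 minutes

Audio total: 144 + 128 = 272 kbps = 0.272 Mbps.
Total bitrate: 23.722 Mbps.
File: 23.722 Mbps × 10320 s = 244811.0 Mb.
At 100 Mbps: 244811.0 / 100 = 2448.1 s ≈ 40.8 minutes.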